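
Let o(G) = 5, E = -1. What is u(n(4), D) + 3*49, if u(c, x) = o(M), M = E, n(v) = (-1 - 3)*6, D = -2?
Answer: 152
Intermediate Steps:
n(v) = -24 (n(v) = -4*6 = -24)
M = -1
u(c, x) = 5
u(n(4), D) + 3*49 = 5 + 3*49 = 5 + 147 = 152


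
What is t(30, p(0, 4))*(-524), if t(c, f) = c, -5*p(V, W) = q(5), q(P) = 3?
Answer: -15720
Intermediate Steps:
p(V, W) = -⅗ (p(V, W) = -⅕*3 = -⅗)
t(30, p(0, 4))*(-524) = 30*(-524) = -15720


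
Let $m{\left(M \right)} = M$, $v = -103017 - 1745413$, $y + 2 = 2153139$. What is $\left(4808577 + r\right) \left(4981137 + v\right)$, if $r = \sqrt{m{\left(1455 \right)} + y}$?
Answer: $15063862827939 + 12530828 \sqrt{134662} \approx 1.5068 \cdot 10^{13}$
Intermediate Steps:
$y = 2153137$ ($y = -2 + 2153139 = 2153137$)
$v = -1848430$
$r = 4 \sqrt{134662}$ ($r = \sqrt{1455 + 2153137} = \sqrt{2154592} = 4 \sqrt{134662} \approx 1467.9$)
$\left(4808577 + r\right) \left(4981137 + v\right) = \left(4808577 + 4 \sqrt{134662}\right) \left(4981137 - 1848430\right) = \left(4808577 + 4 \sqrt{134662}\right) 3132707 = 15063862827939 + 12530828 \sqrt{134662}$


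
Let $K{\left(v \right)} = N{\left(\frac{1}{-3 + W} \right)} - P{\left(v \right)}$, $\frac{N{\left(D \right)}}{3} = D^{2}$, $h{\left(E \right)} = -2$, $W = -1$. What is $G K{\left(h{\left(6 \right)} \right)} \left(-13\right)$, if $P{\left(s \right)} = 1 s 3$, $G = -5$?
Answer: $\frac{6435}{16} \approx 402.19$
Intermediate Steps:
$P{\left(s \right)} = 3 s$ ($P{\left(s \right)} = s 3 = 3 s$)
$N{\left(D \right)} = 3 D^{2}$
$K{\left(v \right)} = \frac{3}{16} - 3 v$ ($K{\left(v \right)} = 3 \left(\frac{1}{-3 - 1}\right)^{2} - 3 v = 3 \left(\frac{1}{-4}\right)^{2} - 3 v = 3 \left(- \frac{1}{4}\right)^{2} - 3 v = 3 \cdot \frac{1}{16} - 3 v = \frac{3}{16} - 3 v$)
$G K{\left(h{\left(6 \right)} \right)} \left(-13\right) = - 5 \left(\frac{3}{16} - -6\right) \left(-13\right) = - 5 \left(\frac{3}{16} + 6\right) \left(-13\right) = \left(-5\right) \frac{99}{16} \left(-13\right) = \left(- \frac{495}{16}\right) \left(-13\right) = \frac{6435}{16}$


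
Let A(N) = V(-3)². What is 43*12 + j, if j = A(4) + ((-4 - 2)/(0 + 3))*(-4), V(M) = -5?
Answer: 549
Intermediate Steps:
A(N) = 25 (A(N) = (-5)² = 25)
j = 33 (j = 25 + ((-4 - 2)/(0 + 3))*(-4) = 25 - 6/3*(-4) = 25 - 6*⅓*(-4) = 25 - 2*(-4) = 25 + 8 = 33)
43*12 + j = 43*12 + 33 = 516 + 33 = 549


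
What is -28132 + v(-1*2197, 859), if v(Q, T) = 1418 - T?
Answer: -27573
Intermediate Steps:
-28132 + v(-1*2197, 859) = -28132 + (1418 - 1*859) = -28132 + (1418 - 859) = -28132 + 559 = -27573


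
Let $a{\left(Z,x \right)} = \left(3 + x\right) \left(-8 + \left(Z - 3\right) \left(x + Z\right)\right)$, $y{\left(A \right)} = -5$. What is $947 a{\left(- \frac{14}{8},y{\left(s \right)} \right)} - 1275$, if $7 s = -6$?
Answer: $- \frac{374795}{8} \approx -46849.0$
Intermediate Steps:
$s = - \frac{6}{7}$ ($s = \frac{1}{7} \left(-6\right) = - \frac{6}{7} \approx -0.85714$)
$a{\left(Z,x \right)} = \left(-8 + \left(-3 + Z\right) \left(Z + x\right)\right) \left(3 + x\right)$ ($a{\left(Z,x \right)} = \left(3 + x\right) \left(-8 + \left(-3 + Z\right) \left(Z + x\right)\right) = \left(-8 + \left(-3 + Z\right) \left(Z + x\right)\right) \left(3 + x\right)$)
$947 a{\left(- \frac{14}{8},y{\left(s \right)} \right)} - 1275 = 947 \left(-24 - -85 - 9 \left(- \frac{14}{8}\right) - 3 \left(-5\right)^{2} + 3 \left(- \frac{14}{8}\right)^{2} + - \frac{14}{8} \left(-5\right)^{2} - 5 \left(- \frac{14}{8}\right)^{2}\right) - 1275 = 947 \left(-24 + 85 - 9 \left(\left(-14\right) \frac{1}{8}\right) - 75 + 3 \left(\left(-14\right) \frac{1}{8}\right)^{2} + \left(-14\right) \frac{1}{8} \cdot 25 - 5 \left(\left(-14\right) \frac{1}{8}\right)^{2}\right) - 1275 = 947 \left(-24 + 85 - - \frac{63}{4} - 75 + 3 \left(- \frac{7}{4}\right)^{2} - \frac{175}{4} - 5 \left(- \frac{7}{4}\right)^{2}\right) - 1275 = 947 \left(-24 + 85 + \frac{63}{4} - 75 + 3 \cdot \frac{49}{16} - \frac{175}{4} - \frac{245}{16}\right) - 1275 = 947 \left(-24 + 85 + \frac{63}{4} - 75 + \frac{147}{16} - \frac{175}{4} - \frac{245}{16}\right) - 1275 = 947 \left(- \frac{385}{8}\right) - 1275 = - \frac{364595}{8} - 1275 = - \frac{374795}{8}$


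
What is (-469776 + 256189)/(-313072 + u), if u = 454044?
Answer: -213587/140972 ≈ -1.5151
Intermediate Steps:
(-469776 + 256189)/(-313072 + u) = (-469776 + 256189)/(-313072 + 454044) = -213587/140972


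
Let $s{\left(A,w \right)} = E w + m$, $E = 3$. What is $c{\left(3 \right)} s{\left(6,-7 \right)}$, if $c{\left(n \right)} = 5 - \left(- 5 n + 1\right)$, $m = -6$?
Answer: $-513$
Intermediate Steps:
$s{\left(A,w \right)} = -6 + 3 w$ ($s{\left(A,w \right)} = 3 w - 6 = -6 + 3 w$)
$c{\left(n \right)} = 4 + 5 n$ ($c{\left(n \right)} = 5 - \left(1 - 5 n\right) = 5 + \left(-1 + 5 n\right) = 4 + 5 n$)
$c{\left(3 \right)} s{\left(6,-7 \right)} = \left(4 + 5 \cdot 3\right) \left(-6 + 3 \left(-7\right)\right) = \left(4 + 15\right) \left(-6 - 21\right) = 19 \left(-27\right) = -513$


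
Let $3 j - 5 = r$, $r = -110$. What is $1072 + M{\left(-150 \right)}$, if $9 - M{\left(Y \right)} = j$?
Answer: $1116$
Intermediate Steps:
$j = -35$ ($j = \frac{5}{3} + \frac{1}{3} \left(-110\right) = \frac{5}{3} - \frac{110}{3} = -35$)
$M{\left(Y \right)} = 44$ ($M{\left(Y \right)} = 9 - -35 = 9 + 35 = 44$)
$1072 + M{\left(-150 \right)} = 1072 + 44 = 1116$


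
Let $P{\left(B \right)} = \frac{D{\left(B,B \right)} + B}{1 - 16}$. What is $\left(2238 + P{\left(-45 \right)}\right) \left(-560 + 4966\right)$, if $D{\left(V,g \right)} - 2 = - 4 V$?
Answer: $\frac{147305798}{15} \approx 9.8204 \cdot 10^{6}$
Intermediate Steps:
$D{\left(V,g \right)} = 2 - 4 V$
$P{\left(B \right)} = - \frac{2}{15} + \frac{B}{5}$ ($P{\left(B \right)} = \frac{\left(2 - 4 B\right) + B}{1 - 16} = \frac{2 - 3 B}{-15} = \left(2 - 3 B\right) \left(- \frac{1}{15}\right) = - \frac{2}{15} + \frac{B}{5}$)
$\left(2238 + P{\left(-45 \right)}\right) \left(-560 + 4966\right) = \left(2238 + \left(- \frac{2}{15} + \frac{1}{5} \left(-45\right)\right)\right) \left(-560 + 4966\right) = \left(2238 - \frac{137}{15}\right) 4406 = \frac{33433}{15} \cdot 4406 = \frac{147305798}{15}$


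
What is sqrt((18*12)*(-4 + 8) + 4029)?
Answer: sqrt(4893) ≈ 69.950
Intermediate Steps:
sqrt((18*12)*(-4 + 8) + 4029) = sqrt(216*4 + 4029) = sqrt(864 + 4029) = sqrt(4893)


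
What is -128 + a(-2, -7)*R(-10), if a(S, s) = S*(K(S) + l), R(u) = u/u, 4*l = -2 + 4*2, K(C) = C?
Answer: -127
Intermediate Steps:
l = 3/2 (l = (-2 + 4*2)/4 = (-2 + 8)/4 = (¼)*6 = 3/2 ≈ 1.5000)
R(u) = 1
a(S, s) = S*(3/2 + S) (a(S, s) = S*(S + 3/2) = S*(3/2 + S))
-128 + a(-2, -7)*R(-10) = -128 + ((½)*(-2)*(3 + 2*(-2)))*1 = -128 + ((½)*(-2)*(3 - 4))*1 = -128 + ((½)*(-2)*(-1))*1 = -128 + 1*1 = -128 + 1 = -127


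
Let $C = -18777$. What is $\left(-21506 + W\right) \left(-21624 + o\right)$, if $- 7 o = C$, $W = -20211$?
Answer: $\frac{5531298747}{7} \approx 7.9019 \cdot 10^{8}$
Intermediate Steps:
$o = \frac{18777}{7}$ ($o = \left(- \frac{1}{7}\right) \left(-18777\right) = \frac{18777}{7} \approx 2682.4$)
$\left(-21506 + W\right) \left(-21624 + o\right) = \left(-21506 - 20211\right) \left(-21624 + \frac{18777}{7}\right) = \left(-41717\right) \left(- \frac{132591}{7}\right) = \frac{5531298747}{7}$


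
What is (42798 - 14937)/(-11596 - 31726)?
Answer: -27861/43322 ≈ -0.64311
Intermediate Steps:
(42798 - 14937)/(-11596 - 31726) = 27861/(-43322) = 27861*(-1/43322) = -27861/43322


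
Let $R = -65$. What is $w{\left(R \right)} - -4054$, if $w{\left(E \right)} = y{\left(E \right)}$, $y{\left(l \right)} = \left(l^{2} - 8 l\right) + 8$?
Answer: $8807$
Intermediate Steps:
$y{\left(l \right)} = 8 + l^{2} - 8 l$
$w{\left(E \right)} = 8 + E^{2} - 8 E$
$w{\left(R \right)} - -4054 = \left(8 + \left(-65\right)^{2} - -520\right) - -4054 = \left(8 + 4225 + 520\right) + 4054 = 4753 + 4054 = 8807$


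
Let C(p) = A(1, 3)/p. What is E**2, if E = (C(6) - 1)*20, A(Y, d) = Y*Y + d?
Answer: 400/9 ≈ 44.444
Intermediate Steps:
A(Y, d) = d + Y**2 (A(Y, d) = Y**2 + d = d + Y**2)
C(p) = 4/p (C(p) = (3 + 1**2)/p = (3 + 1)/p = 4/p)
E = -20/3 (E = (4/6 - 1)*20 = (4*(1/6) - 1)*20 = (2/3 - 1)*20 = -1/3*20 = -20/3 ≈ -6.6667)
E**2 = (-20/3)**2 = 400/9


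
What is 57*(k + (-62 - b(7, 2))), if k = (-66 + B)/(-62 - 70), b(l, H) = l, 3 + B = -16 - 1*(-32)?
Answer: -172045/44 ≈ -3910.1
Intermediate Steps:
B = 13 (B = -3 + (-16 - 1*(-32)) = -3 + (-16 + 32) = -3 + 16 = 13)
k = 53/132 (k = (-66 + 13)/(-62 - 70) = -53/(-132) = -53*(-1/132) = 53/132 ≈ 0.40152)
57*(k + (-62 - b(7, 2))) = 57*(53/132 + (-62 - 1*7)) = 57*(53/132 + (-62 - 7)) = 57*(53/132 - 69) = 57*(-9055/132) = -172045/44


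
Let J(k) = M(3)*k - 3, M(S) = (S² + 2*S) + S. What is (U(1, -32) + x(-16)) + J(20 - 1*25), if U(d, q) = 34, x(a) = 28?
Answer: -31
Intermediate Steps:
M(S) = S² + 3*S
J(k) = -3 + 18*k (J(k) = (3*(3 + 3))*k - 3 = (3*6)*k - 3 = 18*k - 3 = -3 + 18*k)
(U(1, -32) + x(-16)) + J(20 - 1*25) = (34 + 28) + (-3 + 18*(20 - 1*25)) = 62 + (-3 + 18*(20 - 25)) = 62 + (-3 + 18*(-5)) = 62 + (-3 - 90) = 62 - 93 = -31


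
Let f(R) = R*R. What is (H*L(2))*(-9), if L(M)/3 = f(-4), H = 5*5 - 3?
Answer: -9504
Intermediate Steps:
f(R) = R²
H = 22 (H = 25 - 3 = 22)
L(M) = 48 (L(M) = 3*(-4)² = 3*16 = 48)
(H*L(2))*(-9) = (22*48)*(-9) = 1056*(-9) = -9504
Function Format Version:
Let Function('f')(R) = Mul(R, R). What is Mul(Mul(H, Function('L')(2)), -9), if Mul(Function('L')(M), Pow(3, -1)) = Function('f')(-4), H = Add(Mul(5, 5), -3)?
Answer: -9504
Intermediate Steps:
Function('f')(R) = Pow(R, 2)
H = 22 (H = Add(25, -3) = 22)
Function('L')(M) = 48 (Function('L')(M) = Mul(3, Pow(-4, 2)) = Mul(3, 16) = 48)
Mul(Mul(H, Function('L')(2)), -9) = Mul(Mul(22, 48), -9) = Mul(1056, -9) = -9504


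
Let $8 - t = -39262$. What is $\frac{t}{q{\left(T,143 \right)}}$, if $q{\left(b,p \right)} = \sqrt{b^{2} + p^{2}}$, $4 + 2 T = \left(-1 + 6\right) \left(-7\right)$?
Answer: $\frac{4620 \sqrt{493}}{377} \approx 272.1$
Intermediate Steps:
$t = 39270$ ($t = 8 - -39262 = 8 + 39262 = 39270$)
$T = - \frac{39}{2}$ ($T = -2 + \frac{\left(-1 + 6\right) \left(-7\right)}{2} = -2 + \frac{5 \left(-7\right)}{2} = -2 + \frac{1}{2} \left(-35\right) = -2 - \frac{35}{2} = - \frac{39}{2} \approx -19.5$)
$\frac{t}{q{\left(T,143 \right)}} = \frac{39270}{\sqrt{\left(- \frac{39}{2}\right)^{2} + 143^{2}}} = \frac{39270}{\sqrt{\frac{1521}{4} + 20449}} = \frac{39270}{\sqrt{\frac{83317}{4}}} = \frac{39270}{\frac{13}{2} \sqrt{493}} = 39270 \frac{2 \sqrt{493}}{6409} = \frac{4620 \sqrt{493}}{377}$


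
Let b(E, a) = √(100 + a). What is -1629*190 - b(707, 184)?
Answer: -309510 - 2*√71 ≈ -3.0953e+5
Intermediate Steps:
-1629*190 - b(707, 184) = -1629*190 - √(100 + 184) = -309510 - √284 = -309510 - 2*√71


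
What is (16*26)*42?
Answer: 17472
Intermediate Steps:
(16*26)*42 = 416*42 = 17472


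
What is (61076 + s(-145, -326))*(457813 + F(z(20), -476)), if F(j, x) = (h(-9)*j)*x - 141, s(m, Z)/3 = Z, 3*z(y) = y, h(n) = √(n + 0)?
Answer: 27505171856 - 572132960*I ≈ 2.7505e+10 - 5.7213e+8*I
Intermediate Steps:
h(n) = √n
z(y) = y/3
s(m, Z) = 3*Z
F(j, x) = -141 + 3*I*j*x (F(j, x) = (√(-9)*j)*x - 141 = ((3*I)*j)*x - 141 = (3*I*j)*x - 141 = 3*I*j*x - 141 = -141 + 3*I*j*x)
(61076 + s(-145, -326))*(457813 + F(z(20), -476)) = (61076 + 3*(-326))*(457813 + (-141 + 3*I*((⅓)*20)*(-476))) = (61076 - 978)*(457813 + (-141 + 3*I*(20/3)*(-476))) = 60098*(457813 + (-141 - 9520*I)) = 60098*(457672 - 9520*I) = 27505171856 - 572132960*I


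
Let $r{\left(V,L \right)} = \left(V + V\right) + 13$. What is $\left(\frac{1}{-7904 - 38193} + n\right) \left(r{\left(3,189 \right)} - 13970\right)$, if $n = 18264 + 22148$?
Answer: $- \frac{25988926755813}{46097} \approx -5.6379 \cdot 10^{8}$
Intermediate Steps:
$n = 40412$
$r{\left(V,L \right)} = 13 + 2 V$ ($r{\left(V,L \right)} = 2 V + 13 = 13 + 2 V$)
$\left(\frac{1}{-7904 - 38193} + n\right) \left(r{\left(3,189 \right)} - 13970\right) = \left(\frac{1}{-7904 - 38193} + 40412\right) \left(\left(13 + 2 \cdot 3\right) - 13970\right) = \left(\frac{1}{-46097} + 40412\right) \left(\left(13 + 6\right) - 13970\right) = \left(- \frac{1}{46097} + 40412\right) \left(19 - 13970\right) = \frac{1862871963}{46097} \left(-13951\right) = - \frac{25988926755813}{46097}$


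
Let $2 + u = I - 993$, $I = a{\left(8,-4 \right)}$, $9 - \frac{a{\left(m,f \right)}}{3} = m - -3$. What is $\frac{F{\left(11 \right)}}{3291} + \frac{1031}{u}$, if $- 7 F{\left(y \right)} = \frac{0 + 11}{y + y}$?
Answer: $- \frac{969455}{941226} \approx -1.03$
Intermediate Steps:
$a{\left(m,f \right)} = 18 - 3 m$ ($a{\left(m,f \right)} = 27 - 3 \left(m - -3\right) = 27 - 3 \left(m + 3\right) = 27 - 3 \left(3 + m\right) = 27 - \left(9 + 3 m\right) = 18 - 3 m$)
$I = -6$ ($I = 18 - 24 = -6$)
$F{\left(y \right)} = - \frac{11}{14 y}$ ($F{\left(y \right)} = - \frac{\left(0 + 11\right) \frac{1}{y + y}}{7} = - \frac{11 \frac{1}{2 y}}{7} = - \frac{\frac{11}{2} \frac{1}{y}}{7} = - \frac{11}{14 y}$)
$u = -1001$ ($u = -2 - 999 = -1001$)
$\frac{F{\left(11 \right)}}{3291} + \frac{1031}{u} = \frac{\left(- \frac{11}{14}\right) \frac{1}{11}}{3291} + \frac{1031}{-1001} = \left(- \frac{11}{14}\right) \frac{1}{11} \cdot \frac{1}{3291} + 1031 \left(- \frac{1}{1001}\right) = \left(- \frac{1}{14}\right) \frac{1}{3291} - \frac{1031}{1001} = - \frac{1}{46074} - \frac{1031}{1001} = - \frac{969455}{941226}$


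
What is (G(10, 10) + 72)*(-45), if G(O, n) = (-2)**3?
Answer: -2880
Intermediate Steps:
G(O, n) = -8
(G(10, 10) + 72)*(-45) = (-8 + 72)*(-45) = 64*(-45) = -2880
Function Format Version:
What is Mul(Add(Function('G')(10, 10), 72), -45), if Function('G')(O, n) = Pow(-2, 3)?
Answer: -2880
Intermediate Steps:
Function('G')(O, n) = -8
Mul(Add(Function('G')(10, 10), 72), -45) = Mul(Add(-8, 72), -45) = Mul(64, -45) = -2880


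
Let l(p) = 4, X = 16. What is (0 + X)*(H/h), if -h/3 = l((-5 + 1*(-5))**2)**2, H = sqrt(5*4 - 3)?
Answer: -sqrt(17)/3 ≈ -1.3744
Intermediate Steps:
H = sqrt(17) (H = sqrt(20 - 3) = sqrt(17) ≈ 4.1231)
h = -48 (h = -3*4**2 = -3*16 = -48)
(0 + X)*(H/h) = (0 + 16)*(sqrt(17)/(-48)) = 16*(sqrt(17)*(-1/48)) = 16*(-sqrt(17)/48) = -sqrt(17)/3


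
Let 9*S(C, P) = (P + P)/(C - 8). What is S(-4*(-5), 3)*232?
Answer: 116/9 ≈ 12.889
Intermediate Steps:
S(C, P) = 2*P/(9*(-8 + C)) (S(C, P) = ((P + P)/(C - 8))/9 = ((2*P)/(-8 + C))/9 = (2*P/(-8 + C))/9 = 2*P/(9*(-8 + C)))
S(-4*(-5), 3)*232 = ((2/9)*3/(-8 - 4*(-5)))*232 = ((2/9)*3/(-8 + 20))*232 = ((2/9)*3/12)*232 = ((2/9)*3*(1/12))*232 = (1/18)*232 = 116/9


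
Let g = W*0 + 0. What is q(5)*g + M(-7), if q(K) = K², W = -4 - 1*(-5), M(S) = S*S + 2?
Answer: 51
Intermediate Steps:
M(S) = 2 + S² (M(S) = S² + 2 = 2 + S²)
W = 1 (W = -4 + 5 = 1)
g = 0 (g = 1*0 + 0 = 0 + 0 = 0)
q(5)*g + M(-7) = 5²*0 + (2 + (-7)²) = 25*0 + (2 + 49) = 0 + 51 = 51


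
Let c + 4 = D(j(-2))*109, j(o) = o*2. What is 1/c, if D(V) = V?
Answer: -1/440 ≈ -0.0022727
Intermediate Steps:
j(o) = 2*o
c = -440 (c = -4 + (2*(-2))*109 = -4 - 4*109 = -4 - 436 = -440)
1/c = 1/(-440) = -1/440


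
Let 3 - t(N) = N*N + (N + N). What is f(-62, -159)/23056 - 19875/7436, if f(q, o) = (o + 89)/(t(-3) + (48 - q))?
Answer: -114560683/42861104 ≈ -2.6728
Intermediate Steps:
t(N) = 3 - N² - 2*N (t(N) = 3 - (N*N + (N + N)) = 3 - (N² + 2*N) = 3 + (-N² - 2*N) = 3 - N² - 2*N)
f(q, o) = (89 + o)/(48 - q) (f(q, o) = (o + 89)/((3 - 1*(-3)² - 2*(-3)) + (48 - q)) = (89 + o)/((3 - 1*9 + 6) + (48 - q)) = (89 + o)/((3 - 9 + 6) + (48 - q)) = (89 + o)/(0 + (48 - q)) = (89 + o)/(48 - q))
f(-62, -159)/23056 - 19875/7436 = ((-89 - 1*(-159))/(-48 - 62))/23056 - 19875/7436 = ((-89 + 159)/(-110))*(1/23056) - 19875*1/7436 = -1/110*70*(1/23056) - 19875/7436 = -7/11*1/23056 - 19875/7436 = -7/253616 - 19875/7436 = -114560683/42861104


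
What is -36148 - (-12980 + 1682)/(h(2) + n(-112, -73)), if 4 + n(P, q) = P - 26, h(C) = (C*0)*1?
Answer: -2572157/71 ≈ -36228.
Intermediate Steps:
h(C) = 0 (h(C) = 0*1 = 0)
n(P, q) = -30 + P (n(P, q) = -4 + (P - 26) = -4 + (-26 + P) = -30 + P)
-36148 - (-12980 + 1682)/(h(2) + n(-112, -73)) = -36148 - (-12980 + 1682)/(0 + (-30 - 112)) = -36148 - (-11298)/(0 - 142) = -36148 - (-11298)/(-142) = -36148 - (-11298)*(-1)/142 = -36148 - 1*5649/71 = -36148 - 5649/71 = -2572157/71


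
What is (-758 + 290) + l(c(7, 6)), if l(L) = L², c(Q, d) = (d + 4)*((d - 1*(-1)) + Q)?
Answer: 19132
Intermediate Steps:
c(Q, d) = (4 + d)*(1 + Q + d) (c(Q, d) = (4 + d)*((d + 1) + Q) = (4 + d)*((1 + d) + Q) = (4 + d)*(1 + Q + d))
(-758 + 290) + l(c(7, 6)) = (-758 + 290) + (4 + 6² + 4*7 + 5*6 + 7*6)² = -468 + (4 + 36 + 28 + 30 + 42)² = -468 + 140² = -468 + 19600 = 19132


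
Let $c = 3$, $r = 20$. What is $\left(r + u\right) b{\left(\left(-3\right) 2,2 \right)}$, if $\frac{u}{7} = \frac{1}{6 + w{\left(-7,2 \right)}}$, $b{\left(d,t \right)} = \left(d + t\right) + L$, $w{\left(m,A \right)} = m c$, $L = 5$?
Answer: $\frac{293}{15} \approx 19.533$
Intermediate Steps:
$w{\left(m,A \right)} = 3 m$ ($w{\left(m,A \right)} = m 3 = 3 m$)
$b{\left(d,t \right)} = 5 + d + t$ ($b{\left(d,t \right)} = \left(d + t\right) + 5 = 5 + d + t$)
$u = - \frac{7}{15}$ ($u = \frac{7}{6 + 3 \left(-7\right)} = \frac{7}{6 - 21} = \frac{7}{-15} = 7 \left(- \frac{1}{15}\right) = - \frac{7}{15} \approx -0.46667$)
$\left(r + u\right) b{\left(\left(-3\right) 2,2 \right)} = \left(20 - \frac{7}{15}\right) \left(5 - 6 + 2\right) = \frac{293 \left(5 - 6 + 2\right)}{15} = \frac{293}{15} \cdot 1 = \frac{293}{15}$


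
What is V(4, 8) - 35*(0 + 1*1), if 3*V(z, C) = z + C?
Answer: -31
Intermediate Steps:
V(z, C) = C/3 + z/3 (V(z, C) = (z + C)/3 = (C + z)/3 = C/3 + z/3)
V(4, 8) - 35*(0 + 1*1) = ((1/3)*8 + (1/3)*4) - 35*(0 + 1*1) = (8/3 + 4/3) - 35*(0 + 1) = 4 - 35*1 = 4 - 35 = -31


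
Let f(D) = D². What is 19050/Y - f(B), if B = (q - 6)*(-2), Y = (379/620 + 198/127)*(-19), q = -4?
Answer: -2798783800/3246967 ≈ -861.97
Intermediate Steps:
Y = -3246967/78740 (Y = (379*(1/620) + 198*(1/127))*(-19) = (379/620 + 198/127)*(-19) = (170893/78740)*(-19) = -3246967/78740 ≈ -41.237)
B = 20 (B = (-4 - 6)*(-2) = -10*(-2) = 20)
19050/Y - f(B) = 19050/(-3246967/78740) - 1*20² = 19050*(-78740/3246967) - 1*400 = -1499997000/3246967 - 400 = -2798783800/3246967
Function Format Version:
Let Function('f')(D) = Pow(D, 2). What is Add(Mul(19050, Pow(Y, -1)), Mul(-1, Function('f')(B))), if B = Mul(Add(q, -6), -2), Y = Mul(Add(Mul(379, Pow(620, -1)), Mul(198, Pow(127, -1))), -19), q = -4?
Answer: Rational(-2798783800, 3246967) ≈ -861.97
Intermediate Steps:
Y = Rational(-3246967, 78740) (Y = Mul(Add(Mul(379, Rational(1, 620)), Mul(198, Rational(1, 127))), -19) = Mul(Add(Rational(379, 620), Rational(198, 127)), -19) = Mul(Rational(170893, 78740), -19) = Rational(-3246967, 78740) ≈ -41.237)
B = 20 (B = Mul(Add(-4, -6), -2) = Mul(-10, -2) = 20)
Add(Mul(19050, Pow(Y, -1)), Mul(-1, Function('f')(B))) = Add(Mul(19050, Pow(Rational(-3246967, 78740), -1)), Mul(-1, Pow(20, 2))) = Add(Mul(19050, Rational(-78740, 3246967)), Mul(-1, 400)) = Add(Rational(-1499997000, 3246967), -400) = Rational(-2798783800, 3246967)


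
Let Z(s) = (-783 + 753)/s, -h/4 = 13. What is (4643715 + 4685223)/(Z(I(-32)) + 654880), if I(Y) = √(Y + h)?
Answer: 8553068884416/600414940175 - 9328938*I*√21/600414940175 ≈ 14.245 - 7.1202e-5*I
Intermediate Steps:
h = -52 (h = -4*13 = -52)
I(Y) = √(-52 + Y) (I(Y) = √(Y - 52) = √(-52 + Y))
Z(s) = -30/s
(4643715 + 4685223)/(Z(I(-32)) + 654880) = (4643715 + 4685223)/(-30/√(-52 - 32) + 654880) = 9328938/(-30*(-I*√21/42) + 654880) = 9328938/(-(-5)*I*√21/7 + 654880) = 9328938/(5*I*√21/7 + 654880) = 9328938/(654880 + 5*I*√21/7)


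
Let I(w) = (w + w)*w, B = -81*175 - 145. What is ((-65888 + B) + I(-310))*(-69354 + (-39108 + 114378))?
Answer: 662544672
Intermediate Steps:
B = -14320 (B = -14175 - 145 = -14320)
I(w) = 2*w² (I(w) = (2*w)*w = 2*w²)
((-65888 + B) + I(-310))*(-69354 + (-39108 + 114378)) = ((-65888 - 14320) + 2*(-310)²)*(-69354 + (-39108 + 114378)) = (-80208 + 2*96100)*(-69354 + 75270) = (-80208 + 192200)*5916 = 111992*5916 = 662544672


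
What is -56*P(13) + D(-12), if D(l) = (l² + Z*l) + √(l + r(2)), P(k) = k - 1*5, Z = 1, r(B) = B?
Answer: -316 + I*√10 ≈ -316.0 + 3.1623*I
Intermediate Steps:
P(k) = -5 + k (P(k) = k - 5 = -5 + k)
D(l) = l + l² + √(2 + l) (D(l) = (l² + 1*l) + √(l + 2) = (l² + l) + √(2 + l) = (l + l²) + √(2 + l) = l + l² + √(2 + l))
-56*P(13) + D(-12) = -56*(-5 + 13) + (-12 + (-12)² + √(2 - 12)) = -56*8 + (-12 + 144 + √(-10)) = -448 + (-12 + 144 + I*√10) = -448 + (132 + I*√10) = -316 + I*√10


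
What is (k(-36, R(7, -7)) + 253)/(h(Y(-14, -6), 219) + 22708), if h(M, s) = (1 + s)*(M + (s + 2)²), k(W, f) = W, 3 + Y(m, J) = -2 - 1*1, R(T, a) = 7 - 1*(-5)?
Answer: 217/10766408 ≈ 2.0155e-5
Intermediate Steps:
R(T, a) = 12 (R(T, a) = 7 + 5 = 12)
Y(m, J) = -6 (Y(m, J) = -3 + (-2 - 1*1) = -3 + (-2 - 1) = -3 - 3 = -6)
h(M, s) = (1 + s)*(M + (2 + s)²)
(k(-36, R(7, -7)) + 253)/(h(Y(-14, -6), 219) + 22708) = (-36 + 253)/((-6 + (2 + 219)² - 6*219 + 219*(2 + 219)²) + 22708) = 217/((-6 + 221² - 1314 + 219*221²) + 22708) = 217/((-6 + 48841 - 1314 + 219*48841) + 22708) = 217/((-6 + 48841 - 1314 + 10696179) + 22708) = 217/(10743700 + 22708) = 217/10766408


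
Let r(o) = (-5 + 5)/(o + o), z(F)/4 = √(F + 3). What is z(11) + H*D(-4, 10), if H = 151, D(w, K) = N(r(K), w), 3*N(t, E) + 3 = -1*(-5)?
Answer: 302/3 + 4*√14 ≈ 115.63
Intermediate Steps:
z(F) = 4*√(3 + F) (z(F) = 4*√(F + 3) = 4*√(3 + F))
r(o) = 0 (r(o) = 0/((2*o)) = 0*(1/(2*o)) = 0)
N(t, E) = ⅔ (N(t, E) = -1 + (-1*(-5))/3 = -1 + (⅓)*5 = -1 + 5/3 = ⅔)
D(w, K) = ⅔
z(11) + H*D(-4, 10) = 4*√(3 + 11) + 151*(⅔) = 4*√14 + 302/3 = 302/3 + 4*√14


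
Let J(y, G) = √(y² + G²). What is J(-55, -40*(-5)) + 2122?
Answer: 2122 + 5*√1721 ≈ 2329.4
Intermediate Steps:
J(y, G) = √(G² + y²)
J(-55, -40*(-5)) + 2122 = √((-40*(-5))² + (-55)²) + 2122 = √(200² + 3025) + 2122 = √(40000 + 3025) + 2122 = √43025 + 2122 = 5*√1721 + 2122 = 2122 + 5*√1721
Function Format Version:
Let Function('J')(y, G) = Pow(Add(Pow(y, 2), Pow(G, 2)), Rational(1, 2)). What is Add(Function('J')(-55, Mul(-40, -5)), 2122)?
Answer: Add(2122, Mul(5, Pow(1721, Rational(1, 2)))) ≈ 2329.4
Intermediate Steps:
Function('J')(y, G) = Pow(Add(Pow(G, 2), Pow(y, 2)), Rational(1, 2))
Add(Function('J')(-55, Mul(-40, -5)), 2122) = Add(Pow(Add(Pow(Mul(-40, -5), 2), Pow(-55, 2)), Rational(1, 2)), 2122) = Add(Pow(Add(Pow(200, 2), 3025), Rational(1, 2)), 2122) = Add(Pow(Add(40000, 3025), Rational(1, 2)), 2122) = Add(Pow(43025, Rational(1, 2)), 2122) = Add(Mul(5, Pow(1721, Rational(1, 2))), 2122) = Add(2122, Mul(5, Pow(1721, Rational(1, 2))))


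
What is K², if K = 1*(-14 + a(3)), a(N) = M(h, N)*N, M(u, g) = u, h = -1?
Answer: 289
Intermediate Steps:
a(N) = -N
K = -17 (K = 1*(-14 - 1*3) = 1*(-14 - 3) = 1*(-17) = -17)
K² = (-17)² = 289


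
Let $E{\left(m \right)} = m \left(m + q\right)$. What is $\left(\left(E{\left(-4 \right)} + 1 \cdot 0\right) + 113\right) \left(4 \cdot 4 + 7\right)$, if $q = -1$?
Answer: $3059$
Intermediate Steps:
$E{\left(m \right)} = m \left(-1 + m\right)$ ($E{\left(m \right)} = m \left(m - 1\right) = m \left(-1 + m\right)$)
$\left(\left(E{\left(-4 \right)} + 1 \cdot 0\right) + 113\right) \left(4 \cdot 4 + 7\right) = \left(\left(- 4 \left(-1 - 4\right) + 1 \cdot 0\right) + 113\right) \left(4 \cdot 4 + 7\right) = \left(\left(\left(-4\right) \left(-5\right) + 0\right) + 113\right) \left(16 + 7\right) = \left(\left(20 + 0\right) + 113\right) 23 = \left(20 + 113\right) 23 = 133 \cdot 23 = 3059$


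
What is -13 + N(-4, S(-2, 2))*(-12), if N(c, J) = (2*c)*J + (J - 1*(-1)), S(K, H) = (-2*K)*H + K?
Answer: 479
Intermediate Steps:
S(K, H) = K - 2*H*K (S(K, H) = -2*H*K + K = K - 2*H*K)
N(c, J) = 1 + J + 2*J*c (N(c, J) = 2*J*c + (J + 1) = 2*J*c + (1 + J) = 1 + J + 2*J*c)
-13 + N(-4, S(-2, 2))*(-12) = -13 + (1 - 2*(1 - 2*2) + 2*(-2*(1 - 2*2))*(-4))*(-12) = -13 + (1 - 2*(1 - 4) + 2*(-2*(1 - 4))*(-4))*(-12) = -13 + (1 - 2*(-3) + 2*(-2*(-3))*(-4))*(-12) = -13 + (1 + 6 + 2*6*(-4))*(-12) = -13 + (1 + 6 - 48)*(-12) = -13 - 41*(-12) = -13 + 492 = 479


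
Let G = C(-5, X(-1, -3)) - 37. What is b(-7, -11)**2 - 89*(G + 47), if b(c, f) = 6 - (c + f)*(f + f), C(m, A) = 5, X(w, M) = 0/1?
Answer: 150765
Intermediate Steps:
X(w, M) = 0 (X(w, M) = 0*1 = 0)
G = -32 (G = 5 - 37 = -32)
b(c, f) = 6 - 2*f*(c + f) (b(c, f) = 6 - (c + f)*2*f = 6 - 2*f*(c + f))
b(-7, -11)**2 - 89*(G + 47) = (6 - 2*(-11)**2 - 2*(-7)*(-11))**2 - 89*(-32 + 47) = (6 - 2*121 - 154)**2 - 89*15 = (6 - 242 - 154)**2 - 1335 = (-390)**2 - 1335 = 152100 - 1335 = 150765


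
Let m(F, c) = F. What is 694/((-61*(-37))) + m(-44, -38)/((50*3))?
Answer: 2396/169275 ≈ 0.014154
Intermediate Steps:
694/((-61*(-37))) + m(-44, -38)/((50*3)) = 694/((-61*(-37))) - 44/(50*3) = 694/2257 - 44/150 = 694*(1/2257) - 44*1/150 = 694/2257 - 22/75 = 2396/169275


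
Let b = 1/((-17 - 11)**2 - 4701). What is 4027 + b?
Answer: 15773758/3917 ≈ 4027.0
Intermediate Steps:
b = -1/3917 (b = 1/((-28)**2 - 4701) = 1/(784 - 4701) = 1/(-3917) = -1/3917 ≈ -0.00025530)
4027 + b = 4027 - 1/3917 = 15773758/3917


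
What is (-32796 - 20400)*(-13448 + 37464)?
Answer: -1277555136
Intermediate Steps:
(-32796 - 20400)*(-13448 + 37464) = -53196*24016 = -1277555136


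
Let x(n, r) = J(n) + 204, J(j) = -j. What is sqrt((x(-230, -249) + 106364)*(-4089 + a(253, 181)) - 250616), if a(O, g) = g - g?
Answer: I*sqrt(436947638) ≈ 20903.0*I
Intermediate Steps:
x(n, r) = 204 - n (x(n, r) = -n + 204 = 204 - n)
a(O, g) = 0
sqrt((x(-230, -249) + 106364)*(-4089 + a(253, 181)) - 250616) = sqrt(((204 - 1*(-230)) + 106364)*(-4089 + 0) - 250616) = sqrt(((204 + 230) + 106364)*(-4089) - 250616) = sqrt((434 + 106364)*(-4089) - 250616) = sqrt(106798*(-4089) - 250616) = sqrt(-436697022 - 250616) = sqrt(-436947638) = I*sqrt(436947638)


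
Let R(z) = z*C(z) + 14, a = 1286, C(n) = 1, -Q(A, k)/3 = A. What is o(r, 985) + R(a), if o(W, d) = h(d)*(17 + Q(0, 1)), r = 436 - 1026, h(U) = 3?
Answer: 1351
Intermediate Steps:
Q(A, k) = -3*A
r = -590
o(W, d) = 51 (o(W, d) = 3*(17 - 3*0) = 3*(17 + 0) = 3*17 = 51)
R(z) = 14 + z (R(z) = z*1 + 14 = z + 14 = 14 + z)
o(r, 985) + R(a) = 51 + (14 + 1286) = 51 + 1300 = 1351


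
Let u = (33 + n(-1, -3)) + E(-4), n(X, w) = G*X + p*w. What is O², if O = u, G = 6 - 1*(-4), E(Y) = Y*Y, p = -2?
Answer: 2025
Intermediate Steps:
E(Y) = Y²
G = 10 (G = 6 + 4 = 10)
n(X, w) = -2*w + 10*X (n(X, w) = 10*X - 2*w = -2*w + 10*X)
u = 45 (u = (33 + (-2*(-3) + 10*(-1))) + (-4)² = (33 + (6 - 10)) + 16 = (33 - 4) + 16 = 29 + 16 = 45)
O = 45
O² = 45² = 2025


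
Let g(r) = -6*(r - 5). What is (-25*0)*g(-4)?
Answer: 0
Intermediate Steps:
g(r) = 30 - 6*r (g(r) = -6*(-5 + r) = 30 - 6*r)
(-25*0)*g(-4) = (-25*0)*(30 - 6*(-4)) = 0*(30 + 24) = 0*54 = 0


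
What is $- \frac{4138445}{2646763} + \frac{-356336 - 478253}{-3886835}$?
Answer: $- \frac{13876493586168}{10287531065105} \approx -1.3489$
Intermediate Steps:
$- \frac{4138445}{2646763} + \frac{-356336 - 478253}{-3886835} = \left(-4138445\right) \frac{1}{2646763} - - \frac{834589}{3886835} = - \frac{4138445}{2646763} + \frac{834589}{3886835} = - \frac{13876493586168}{10287531065105}$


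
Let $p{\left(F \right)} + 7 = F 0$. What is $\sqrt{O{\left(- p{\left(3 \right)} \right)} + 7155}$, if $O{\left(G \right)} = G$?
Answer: $\sqrt{7162} \approx 84.629$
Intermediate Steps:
$p{\left(F \right)} = -7$ ($p{\left(F \right)} = -7 + F 0 = -7 + 0 = -7$)
$\sqrt{O{\left(- p{\left(3 \right)} \right)} + 7155} = \sqrt{\left(-1\right) \left(-7\right) + 7155} = \sqrt{7 + 7155} = \sqrt{7162}$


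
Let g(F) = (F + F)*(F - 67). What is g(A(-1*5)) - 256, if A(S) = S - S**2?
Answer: 5564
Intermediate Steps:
g(F) = 2*F*(-67 + F) (g(F) = (2*F)*(-67 + F) = 2*F*(-67 + F))
g(A(-1*5)) - 256 = 2*((-1*5)*(1 - (-1)*5))*(-67 + (-1*5)*(1 - (-1)*5)) - 256 = 2*(-5*(1 - 1*(-5)))*(-67 - 5*(1 - 1*(-5))) - 256 = 2*(-5*(1 + 5))*(-67 - 5*(1 + 5)) - 256 = 2*(-5*6)*(-67 - 5*6) - 256 = 2*(-30)*(-67 - 30) - 256 = 2*(-30)*(-97) - 256 = 5820 - 256 = 5564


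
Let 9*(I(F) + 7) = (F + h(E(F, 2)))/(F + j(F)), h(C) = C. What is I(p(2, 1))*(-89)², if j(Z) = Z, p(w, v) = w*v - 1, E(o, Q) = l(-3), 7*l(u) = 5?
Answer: -1148545/21 ≈ -54693.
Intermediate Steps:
l(u) = 5/7 (l(u) = (⅐)*5 = 5/7)
E(o, Q) = 5/7
p(w, v) = -1 + v*w (p(w, v) = v*w - 1 = -1 + v*w)
I(F) = -7 + (5/7 + F)/(18*F) (I(F) = -7 + ((F + 5/7)/(F + F))/9 = -7 + ((5/7 + F)/((2*F)))/9 = -7 + ((5/7 + F)*(1/(2*F)))/9 = -7 + ((5/7 + F)/(2*F))/9 = -7 + (5/7 + F)/(18*F))
I(p(2, 1))*(-89)² = (5*(1 - 175*(-1 + 1*2))/(126*(-1 + 1*2)))*(-89)² = (5*(1 - 175*(-1 + 2))/(126*(-1 + 2)))*7921 = ((5/126)*(1 - 175*1)/1)*7921 = ((5/126)*1*(1 - 175))*7921 = ((5/126)*1*(-174))*7921 = -145/21*7921 = -1148545/21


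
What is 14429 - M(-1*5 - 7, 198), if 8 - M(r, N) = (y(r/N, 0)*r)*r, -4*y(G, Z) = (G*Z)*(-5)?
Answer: 14421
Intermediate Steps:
y(G, Z) = 5*G*Z/4 (y(G, Z) = -G*Z*(-5)/4 = -(-5)*G*Z/4 = 5*G*Z/4)
M(r, N) = 8 (M(r, N) = 8 - ((5/4)*(r/N)*0)*r*r = 8 - 0*r*r = 8 - 0*r = 8 - 1*0 = 8 + 0 = 8)
14429 - M(-1*5 - 7, 198) = 14429 - 1*8 = 14429 - 8 = 14421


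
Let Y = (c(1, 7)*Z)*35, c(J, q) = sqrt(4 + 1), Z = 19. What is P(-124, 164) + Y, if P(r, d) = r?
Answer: -124 + 665*sqrt(5) ≈ 1363.0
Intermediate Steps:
c(J, q) = sqrt(5)
Y = 665*sqrt(5) (Y = (sqrt(5)*19)*35 = (19*sqrt(5))*35 = 665*sqrt(5) ≈ 1487.0)
P(-124, 164) + Y = -124 + 665*sqrt(5)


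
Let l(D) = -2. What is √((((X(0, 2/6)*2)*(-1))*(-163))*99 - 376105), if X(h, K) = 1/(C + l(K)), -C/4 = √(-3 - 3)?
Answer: √2*√((196121 + 376105*I*√6)/(-1 - 2*I*√6)) ≈ 2.5759 + 613.81*I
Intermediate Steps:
C = -4*I*√6 (C = -4*√(-3 - 3) = -4*I*√6 ≈ -9.798*I)
X(h, K) = 1/(-2 - 4*I*√6) (X(h, K) = 1/(-4*I*√6 - 2) = 1/(-2 - 4*I*√6))
√((((X(0, 2/6)*2)*(-1))*(-163))*99 - 376105) = √(((((I/(2*(-I + 2*√6)))*2)*(-1))*(-163))*99 - 376105) = √((((I/(-I + 2*√6))*(-1))*(-163))*99 - 376105) = √((-I/(-I + 2*√6)*(-163))*99 - 376105) = √((163*I/(-I + 2*√6))*99 - 376105) = √(16137*I/(-I + 2*√6) - 376105) = √(-376105 + 16137*I/(-I + 2*√6))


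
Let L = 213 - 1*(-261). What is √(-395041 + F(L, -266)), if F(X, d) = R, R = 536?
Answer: I*√394505 ≈ 628.1*I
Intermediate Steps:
L = 474 (L = 213 + 261 = 474)
F(X, d) = 536
√(-395041 + F(L, -266)) = √(-395041 + 536) = √(-394505) = I*√394505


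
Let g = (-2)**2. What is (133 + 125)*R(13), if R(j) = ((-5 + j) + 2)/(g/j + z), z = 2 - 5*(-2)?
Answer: 1677/8 ≈ 209.63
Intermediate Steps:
z = 12 (z = 2 + 10 = 12)
g = 4
R(j) = (-3 + j)/(12 + 4/j) (R(j) = ((-5 + j) + 2)/(4/j + 12) = (-3 + j)/(12 + 4/j))
(133 + 125)*R(13) = (133 + 125)*((1/4)*13*(-3 + 13)/(1 + 3*13)) = 258*((1/4)*13*10/(1 + 39)) = 258*((1/4)*13*10/40) = 258*((1/4)*13*(1/40)*10) = 258*(13/16) = 1677/8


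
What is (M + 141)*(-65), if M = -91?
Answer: -3250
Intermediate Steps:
(M + 141)*(-65) = (-91 + 141)*(-65) = 50*(-65) = -3250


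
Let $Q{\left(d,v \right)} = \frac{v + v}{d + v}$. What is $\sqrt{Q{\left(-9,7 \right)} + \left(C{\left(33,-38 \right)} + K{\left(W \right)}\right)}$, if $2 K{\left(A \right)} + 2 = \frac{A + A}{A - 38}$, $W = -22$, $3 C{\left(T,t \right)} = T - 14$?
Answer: $\frac{i \sqrt{130}}{10} \approx 1.1402 i$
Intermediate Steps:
$C{\left(T,t \right)} = - \frac{14}{3} + \frac{T}{3}$ ($C{\left(T,t \right)} = \frac{T - 14}{3} = \frac{-14 + T}{3} = - \frac{14}{3} + \frac{T}{3}$)
$K{\left(A \right)} = -1 + \frac{A}{-38 + A}$ ($K{\left(A \right)} = -1 + \frac{\left(A + A\right) \frac{1}{A - 38}}{2} = -1 + \frac{2 A \frac{1}{-38 + A}}{2} = -1 + \frac{A}{-38 + A}$)
$Q{\left(d,v \right)} = \frac{2 v}{d + v}$
$\sqrt{Q{\left(-9,7 \right)} + \left(C{\left(33,-38 \right)} + K{\left(W \right)}\right)} = \sqrt{2 \cdot 7 \frac{1}{-9 + 7} + \left(\left(- \frac{14}{3} + \frac{1}{3} \cdot 33\right) + \frac{38}{-38 - 22}\right)} = \sqrt{2 \cdot 7 \frac{1}{-2} + \left(\left(- \frac{14}{3} + 11\right) + \frac{38}{-60}\right)} = \sqrt{2 \cdot 7 \left(- \frac{1}{2}\right) + \left(\frac{19}{3} + 38 \left(- \frac{1}{60}\right)\right)} = \sqrt{-7 + \left(\frac{19}{3} - \frac{19}{30}\right)} = \sqrt{-7 + \frac{57}{10}} = \sqrt{- \frac{13}{10}} = \frac{i \sqrt{130}}{10}$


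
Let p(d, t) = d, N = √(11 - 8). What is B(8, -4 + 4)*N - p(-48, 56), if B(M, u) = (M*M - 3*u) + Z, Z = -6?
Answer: 48 + 58*√3 ≈ 148.46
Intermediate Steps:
B(M, u) = -6 + M² - 3*u (B(M, u) = (M*M - 3*u) - 6 = (M² - 3*u) - 6 = -6 + M² - 3*u)
N = √3 ≈ 1.7320
B(8, -4 + 4)*N - p(-48, 56) = (-6 + 8² - 3*(-4 + 4))*√3 - 1*(-48) = (-6 + 64 - 3*0)*√3 + 48 = (-6 + 64 + 0)*√3 + 48 = 58*√3 + 48 = 48 + 58*√3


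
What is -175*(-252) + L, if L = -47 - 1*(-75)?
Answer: 44128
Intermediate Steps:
L = 28 (L = -47 + 75 = 28)
-175*(-252) + L = -175*(-252) + 28 = 44100 + 28 = 44128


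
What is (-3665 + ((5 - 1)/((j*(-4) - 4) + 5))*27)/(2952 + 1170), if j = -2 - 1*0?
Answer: -3653/4122 ≈ -0.88622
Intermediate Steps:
j = -2 (j = -2 + 0 = -2)
(-3665 + ((5 - 1)/((j*(-4) - 4) + 5))*27)/(2952 + 1170) = (-3665 + ((5 - 1)/((-2*(-4) - 4) + 5))*27)/(2952 + 1170) = (-3665 + (4/((8 - 4) + 5))*27)/4122 = (-3665 + (4/(4 + 5))*27)*(1/4122) = (-3665 + (4/9)*27)*(1/4122) = (-3665 + 12)*(1/4122) = -3653*1/4122 = -3653/4122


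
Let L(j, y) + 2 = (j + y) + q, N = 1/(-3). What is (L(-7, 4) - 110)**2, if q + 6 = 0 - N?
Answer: 131044/9 ≈ 14560.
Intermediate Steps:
N = -1/3 ≈ -0.33333
q = -17/3 (q = -6 + (0 - 1*(-1/3)) = -6 + (0 + 1/3) = -6 + 1/3 = -17/3 ≈ -5.6667)
L(j, y) = -23/3 + j + y (L(j, y) = -2 + ((j + y) - 17/3) = -2 + (-17/3 + j + y) = -23/3 + j + y)
(L(-7, 4) - 110)**2 = ((-23/3 - 7 + 4) - 110)**2 = (-32/3 - 110)**2 = (-362/3)**2 = 131044/9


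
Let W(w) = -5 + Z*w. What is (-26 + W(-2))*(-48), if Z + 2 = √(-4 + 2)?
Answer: 1296 + 96*I*√2 ≈ 1296.0 + 135.76*I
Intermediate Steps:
Z = -2 + I*√2 (Z = -2 + √(-4 + 2) = -2 + √(-2) = -2 + I*√2 ≈ -2.0 + 1.4142*I)
W(w) = -5 + w*(-2 + I*√2) (W(w) = -5 + (-2 + I*√2)*w = -5 + w*(-2 + I*√2))
(-26 + W(-2))*(-48) = (-26 + (-5 - 1*(-2)*(2 - I*√2)))*(-48) = (-26 + (-5 + (4 - 2*I*√2)))*(-48) = (-26 + (-1 - 2*I*√2))*(-48) = (-27 - 2*I*√2)*(-48) = 1296 + 96*I*√2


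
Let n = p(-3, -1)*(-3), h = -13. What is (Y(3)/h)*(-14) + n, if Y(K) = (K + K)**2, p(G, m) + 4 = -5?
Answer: 855/13 ≈ 65.769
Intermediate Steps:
p(G, m) = -9 (p(G, m) = -4 - 5 = -9)
n = 27 (n = -9*(-3) = 27)
Y(K) = 4*K**2 (Y(K) = (2*K)**2 = 4*K**2)
(Y(3)/h)*(-14) + n = ((4*3**2)/(-13))*(-14) + 27 = ((4*9)*(-1/13))*(-14) + 27 = (36*(-1/13))*(-14) + 27 = -36/13*(-14) + 27 = 504/13 + 27 = 855/13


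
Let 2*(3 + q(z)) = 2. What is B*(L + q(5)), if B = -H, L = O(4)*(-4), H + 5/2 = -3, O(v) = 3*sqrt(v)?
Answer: -143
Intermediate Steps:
H = -11/2 (H = -5/2 - 3 = -11/2 ≈ -5.5000)
q(z) = -2 (q(z) = -3 + (1/2)*2 = -3 + 1 = -2)
L = -24 (L = (3*sqrt(4))*(-4) = (3*2)*(-4) = 6*(-4) = -24)
B = 11/2 (B = -1*(-11/2) = 11/2 ≈ 5.5000)
B*(L + q(5)) = 11*(-24 - 2)/2 = (11/2)*(-26) = -143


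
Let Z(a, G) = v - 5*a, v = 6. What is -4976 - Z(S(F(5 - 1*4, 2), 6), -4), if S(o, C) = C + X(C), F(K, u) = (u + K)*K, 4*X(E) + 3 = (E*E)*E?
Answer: -18743/4 ≈ -4685.8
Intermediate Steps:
X(E) = -3/4 + E**3/4 (X(E) = -3/4 + ((E*E)*E)/4 = -3/4 + (E**2*E)/4 = -3/4 + E**3/4)
F(K, u) = K*(K + u) (F(K, u) = (K + u)*K = K*(K + u))
S(o, C) = -3/4 + C + C**3/4 (S(o, C) = C + (-3/4 + C**3/4) = -3/4 + C + C**3/4)
Z(a, G) = 6 - 5*a
-4976 - Z(S(F(5 - 1*4, 2), 6), -4) = -4976 - (6 - 5*(-3/4 + 6 + (1/4)*6**3)) = -4976 - (6 - 5*(-3/4 + 6 + (1/4)*216)) = -4976 - (6 - 5*(-3/4 + 6 + 54)) = -4976 - (6 - 5*237/4) = -4976 - (6 - 1185/4) = -4976 - 1*(-1161/4) = -4976 + 1161/4 = -18743/4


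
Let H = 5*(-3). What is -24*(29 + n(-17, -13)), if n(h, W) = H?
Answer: -336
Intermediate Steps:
H = -15
n(h, W) = -15
-24*(29 + n(-17, -13)) = -24*(29 - 15) = -24*14 = -336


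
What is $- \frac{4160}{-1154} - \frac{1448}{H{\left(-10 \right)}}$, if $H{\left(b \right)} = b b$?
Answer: $- \frac{156874}{14425} \approx -10.875$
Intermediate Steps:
$H{\left(b \right)} = b^{2}$
$- \frac{4160}{-1154} - \frac{1448}{H{\left(-10 \right)}} = - \frac{4160}{-1154} - \frac{1448}{\left(-10\right)^{2}} = \left(-4160\right) \left(- \frac{1}{1154}\right) - \frac{1448}{100} = \frac{2080}{577} - \frac{362}{25} = - \frac{156874}{14425}$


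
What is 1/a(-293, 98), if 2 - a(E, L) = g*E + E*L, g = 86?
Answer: 1/53914 ≈ 1.8548e-5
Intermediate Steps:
a(E, L) = 2 - 86*E - E*L (a(E, L) = 2 - (86*E + E*L) = 2 + (-86*E - E*L) = 2 - 86*E - E*L)
1/a(-293, 98) = 1/(2 - 86*(-293) - 1*(-293)*98) = 1/(2 + 25198 + 28714) = 1/53914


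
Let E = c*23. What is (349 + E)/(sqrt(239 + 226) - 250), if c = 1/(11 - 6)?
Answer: -17680/12407 - 1768*sqrt(465)/310175 ≈ -1.5479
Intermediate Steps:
c = 1/5 ≈ 0.20000
E = 23/5 (E = (1/5)*23 = 23/5 ≈ 4.6000)
(349 + E)/(sqrt(239 + 226) - 250) = (349 + 23/5)/(sqrt(239 + 226) - 250) = 1768/(5*(sqrt(465) - 250)) = 1768/(5*(-250 + sqrt(465)))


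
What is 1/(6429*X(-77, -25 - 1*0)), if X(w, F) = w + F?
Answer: -1/655758 ≈ -1.5250e-6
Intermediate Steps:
X(w, F) = F + w
1/(6429*X(-77, -25 - 1*0)) = 1/(6429*((-25 - 1*0) - 77)) = 1/(6429*((-25 + 0) - 77)) = 1/(6429*(-25 - 77)) = (1/6429)/(-102) = (1/6429)*(-1/102) = -1/655758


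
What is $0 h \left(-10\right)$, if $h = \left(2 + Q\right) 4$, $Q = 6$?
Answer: $0$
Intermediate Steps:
$h = 32$ ($h = \left(2 + 6\right) 4 = 8 \cdot 4 = 32$)
$0 h \left(-10\right) = 0 \cdot 32 \left(-10\right) = 0 \left(-10\right) = 0$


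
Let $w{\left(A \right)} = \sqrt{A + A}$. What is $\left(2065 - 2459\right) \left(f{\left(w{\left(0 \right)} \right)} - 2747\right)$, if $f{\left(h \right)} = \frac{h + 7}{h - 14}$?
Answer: $1082515$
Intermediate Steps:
$w{\left(A \right)} = \sqrt{2} \sqrt{A}$ ($w{\left(A \right)} = \sqrt{2 A} = \sqrt{2} \sqrt{A}$)
$f{\left(h \right)} = \frac{7 + h}{-14 + h}$
$\left(2065 - 2459\right) \left(f{\left(w{\left(0 \right)} \right)} - 2747\right) = \left(2065 - 2459\right) \left(\frac{7 + \sqrt{2} \sqrt{0}}{-14 + \sqrt{2} \sqrt{0}} - 2747\right) = - 394 \left(\frac{7 + \sqrt{2} \cdot 0}{-14 + \sqrt{2} \cdot 0} - 2747\right) = - 394 \left(\frac{7 + 0}{-14 + 0} - 2747\right) = - 394 \left(\frac{1}{-14} \cdot 7 - 2747\right) = - 394 \left(\left(- \frac{1}{14}\right) 7 - 2747\right) = - 394 \left(- \frac{1}{2} - 2747\right) = \left(-394\right) \left(- \frac{5495}{2}\right) = 1082515$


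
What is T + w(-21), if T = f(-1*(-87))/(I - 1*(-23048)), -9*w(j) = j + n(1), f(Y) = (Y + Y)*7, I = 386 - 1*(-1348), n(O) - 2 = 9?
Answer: 129391/111519 ≈ 1.1603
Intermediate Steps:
n(O) = 11 (n(O) = 2 + 9 = 11)
I = 1734 (I = 386 + 1348 = 1734)
f(Y) = 14*Y (f(Y) = (2*Y)*7 = 14*Y)
w(j) = -11/9 - j/9 (w(j) = -(j + 11)/9 = -(11 + j)/9 = -11/9 - j/9)
T = 609/12391 (T = (14*(-1*(-87)))/(1734 - 1*(-23048)) = (14*87)/(1734 + 23048) = 1218/24782 = 1218*(1/24782) = 609/12391 ≈ 0.049149)
T + w(-21) = 609/12391 + (-11/9 - ⅑*(-21)) = 609/12391 + (-11/9 + 7/3) = 609/12391 + 10/9 = 129391/111519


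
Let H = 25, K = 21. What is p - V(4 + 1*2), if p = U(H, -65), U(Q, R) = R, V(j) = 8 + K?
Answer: -94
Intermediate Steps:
V(j) = 29 (V(j) = 8 + 21 = 29)
p = -65
p - V(4 + 1*2) = -65 - 1*29 = -65 - 29 = -94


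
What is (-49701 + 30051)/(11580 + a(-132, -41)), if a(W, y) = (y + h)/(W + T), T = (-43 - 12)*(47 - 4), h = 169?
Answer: -24533025/14457566 ≈ -1.6969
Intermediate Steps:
T = -2365 (T = -55*43 = -2365)
a(W, y) = (169 + y)/(-2365 + W) (a(W, y) = (y + 169)/(W - 2365) = (169 + y)/(-2365 + W))
(-49701 + 30051)/(11580 + a(-132, -41)) = (-49701 + 30051)/(11580 + (169 - 41)/(-2365 - 132)) = -19650/(11580 + 128/(-2497)) = -19650/(11580 - 1/2497*128) = -19650/(11580 - 128/2497) = -19650/28915132/2497 = -19650*2497/28915132 = -24533025/14457566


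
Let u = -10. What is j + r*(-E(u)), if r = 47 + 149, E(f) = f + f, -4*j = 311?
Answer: 15369/4 ≈ 3842.3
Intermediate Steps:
j = -311/4 (j = -1/4*311 = -311/4 ≈ -77.750)
E(f) = 2*f
r = 196
j + r*(-E(u)) = -311/4 + 196*(-2*(-10)) = -311/4 + 196*(-1*(-20)) = -311/4 + 196*20 = -311/4 + 3920 = 15369/4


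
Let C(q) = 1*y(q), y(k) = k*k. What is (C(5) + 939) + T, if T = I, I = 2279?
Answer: 3243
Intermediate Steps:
y(k) = k²
C(q) = q² (C(q) = 1*q² = q²)
T = 2279
(C(5) + 939) + T = (5² + 939) + 2279 = (25 + 939) + 2279 = 964 + 2279 = 3243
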